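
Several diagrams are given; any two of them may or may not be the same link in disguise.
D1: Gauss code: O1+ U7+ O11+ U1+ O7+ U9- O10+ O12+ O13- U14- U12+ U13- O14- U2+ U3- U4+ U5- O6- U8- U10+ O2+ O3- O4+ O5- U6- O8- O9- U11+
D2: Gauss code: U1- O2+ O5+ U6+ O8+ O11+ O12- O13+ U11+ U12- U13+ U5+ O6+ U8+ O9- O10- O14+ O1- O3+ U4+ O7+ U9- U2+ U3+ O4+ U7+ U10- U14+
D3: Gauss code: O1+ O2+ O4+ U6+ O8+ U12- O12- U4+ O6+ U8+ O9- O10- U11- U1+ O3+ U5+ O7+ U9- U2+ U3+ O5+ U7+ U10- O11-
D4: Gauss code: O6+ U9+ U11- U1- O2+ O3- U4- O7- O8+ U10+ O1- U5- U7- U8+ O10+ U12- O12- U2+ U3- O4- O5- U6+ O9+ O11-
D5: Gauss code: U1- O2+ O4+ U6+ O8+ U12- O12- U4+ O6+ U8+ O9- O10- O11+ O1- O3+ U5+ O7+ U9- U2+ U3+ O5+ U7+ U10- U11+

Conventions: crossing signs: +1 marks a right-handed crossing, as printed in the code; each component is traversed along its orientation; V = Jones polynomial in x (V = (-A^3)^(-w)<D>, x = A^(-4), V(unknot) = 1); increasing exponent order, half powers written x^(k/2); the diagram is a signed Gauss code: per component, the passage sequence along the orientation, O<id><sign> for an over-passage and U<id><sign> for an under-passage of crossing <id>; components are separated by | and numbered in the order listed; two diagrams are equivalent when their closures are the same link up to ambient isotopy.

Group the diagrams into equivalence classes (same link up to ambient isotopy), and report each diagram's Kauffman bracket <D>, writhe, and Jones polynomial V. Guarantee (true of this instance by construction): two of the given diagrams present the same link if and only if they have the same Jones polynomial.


equivalence classes: {D1} | {D2, D3, D5} | {D4}
D1 (bracket -A^-16 + A^-12 + A^-4; 14 crossings at w = 0): V = x + x^3 - x^4
D2 (bracket A^-14 - 2A^-10 + A^-6 - 2A^-2 + 2A^2 + A^10; 14 crossings at w = +6): V = x^2 + 2x^4 - 2x^5 + x^6 - 2x^7 + x^8
D3 (bracket A^-20 - 2A^-16 + A^-12 - 2A^-8 + 2A^-4 + A^4; 12 crossings at w = +4): V = x^2 + 2x^4 - 2x^5 + x^6 - 2x^7 + x^8
V(D4) = 1  [12 crossings, <D> = A^-6, w = -2]
V(D5) = x^2 + 2x^4 - 2x^5 + x^6 - 2x^7 + x^8  [12 crossings, <D> = A^-20 - 2A^-16 + A^-12 - 2A^-8 + 2A^-4 + A^4, w = +4]
observation: V(x) takes 3 values over 5 diagrams, fixing the grouping


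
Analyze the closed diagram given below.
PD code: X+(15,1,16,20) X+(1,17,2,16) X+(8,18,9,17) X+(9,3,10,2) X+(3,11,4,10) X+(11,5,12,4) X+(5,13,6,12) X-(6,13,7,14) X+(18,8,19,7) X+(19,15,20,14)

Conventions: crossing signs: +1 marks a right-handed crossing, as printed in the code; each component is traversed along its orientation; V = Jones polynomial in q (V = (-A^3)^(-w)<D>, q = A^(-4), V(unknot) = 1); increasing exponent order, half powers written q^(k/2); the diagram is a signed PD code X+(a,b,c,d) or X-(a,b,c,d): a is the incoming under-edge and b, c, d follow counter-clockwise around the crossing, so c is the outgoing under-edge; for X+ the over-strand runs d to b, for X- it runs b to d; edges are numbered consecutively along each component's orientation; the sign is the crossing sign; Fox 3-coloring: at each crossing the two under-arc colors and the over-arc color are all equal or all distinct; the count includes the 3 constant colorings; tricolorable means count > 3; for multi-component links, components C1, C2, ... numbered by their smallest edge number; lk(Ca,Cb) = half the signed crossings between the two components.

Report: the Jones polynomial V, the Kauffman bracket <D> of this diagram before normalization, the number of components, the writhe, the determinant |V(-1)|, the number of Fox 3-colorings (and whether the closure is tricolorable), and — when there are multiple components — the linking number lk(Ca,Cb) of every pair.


V = q^3 + q^5 - q^8
<D> = -A^-8 + A^4 + A^12 (w = +8)
1 component over 10 crossings, w = +8
9 Fox colorings among 3^10, |V(-1)| = 3: tricolorable
why: V spans 5 powers of q: at least 5 crossings in any diagram


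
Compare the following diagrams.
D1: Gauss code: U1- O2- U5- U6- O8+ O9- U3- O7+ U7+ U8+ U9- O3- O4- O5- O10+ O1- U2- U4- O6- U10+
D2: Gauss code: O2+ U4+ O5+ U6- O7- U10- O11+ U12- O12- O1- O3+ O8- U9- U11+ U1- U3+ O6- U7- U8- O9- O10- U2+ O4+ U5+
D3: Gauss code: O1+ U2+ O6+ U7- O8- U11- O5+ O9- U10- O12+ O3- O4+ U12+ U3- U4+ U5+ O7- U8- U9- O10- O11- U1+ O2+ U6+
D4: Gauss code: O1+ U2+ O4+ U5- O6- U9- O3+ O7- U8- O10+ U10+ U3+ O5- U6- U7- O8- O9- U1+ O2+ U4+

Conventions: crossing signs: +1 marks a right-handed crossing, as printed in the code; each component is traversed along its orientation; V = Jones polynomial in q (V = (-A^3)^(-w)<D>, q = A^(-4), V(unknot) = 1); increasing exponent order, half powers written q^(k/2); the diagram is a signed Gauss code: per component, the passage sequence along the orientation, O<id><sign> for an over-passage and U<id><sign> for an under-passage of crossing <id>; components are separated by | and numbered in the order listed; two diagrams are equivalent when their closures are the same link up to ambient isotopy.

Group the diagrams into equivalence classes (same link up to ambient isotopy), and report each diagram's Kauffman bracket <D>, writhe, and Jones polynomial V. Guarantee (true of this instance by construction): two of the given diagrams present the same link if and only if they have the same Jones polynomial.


classes: {D1} | {D2, D3, D4}
V(D1) = -q^-4 + q^-3 + q^-1  [10 crossings, <D> = A^-8 + 1 - A^4, w = -4]
V(D2) = -q^-5 + q^-4 - 2q^-3 + 4q^-2 - 3q^-1 + 4 - 3q + 2q^2 - q^3  (w -2, c 12, <D> = -A^-18 + 2A^-14 - 3A^-10 + 4A^-6 - 3A^-2 + 4A^2 - 2A^6 + A^10 - A^14)
V(D3) = -q^-5 + q^-4 - 2q^-3 + 4q^-2 - 3q^-1 + 4 - 3q + 2q^2 - q^3  [12 crossings, <D> = -A^-12 + 2A^-8 - 3A^-4 + 4 - 3A^4 + 4A^8 - 2A^12 + A^16 - A^20, w = 0]
V(D4) = -q^-5 + q^-4 - 2q^-3 + 4q^-2 - 3q^-1 + 4 - 3q + 2q^2 - q^3  [10 crossings, <D> = -A^-12 + 2A^-8 - 3A^-4 + 4 - 3A^4 + 4A^8 - 2A^12 + A^16 - A^20, w = 0]
note: comparing 4 Jones polynomials yields 2 groups


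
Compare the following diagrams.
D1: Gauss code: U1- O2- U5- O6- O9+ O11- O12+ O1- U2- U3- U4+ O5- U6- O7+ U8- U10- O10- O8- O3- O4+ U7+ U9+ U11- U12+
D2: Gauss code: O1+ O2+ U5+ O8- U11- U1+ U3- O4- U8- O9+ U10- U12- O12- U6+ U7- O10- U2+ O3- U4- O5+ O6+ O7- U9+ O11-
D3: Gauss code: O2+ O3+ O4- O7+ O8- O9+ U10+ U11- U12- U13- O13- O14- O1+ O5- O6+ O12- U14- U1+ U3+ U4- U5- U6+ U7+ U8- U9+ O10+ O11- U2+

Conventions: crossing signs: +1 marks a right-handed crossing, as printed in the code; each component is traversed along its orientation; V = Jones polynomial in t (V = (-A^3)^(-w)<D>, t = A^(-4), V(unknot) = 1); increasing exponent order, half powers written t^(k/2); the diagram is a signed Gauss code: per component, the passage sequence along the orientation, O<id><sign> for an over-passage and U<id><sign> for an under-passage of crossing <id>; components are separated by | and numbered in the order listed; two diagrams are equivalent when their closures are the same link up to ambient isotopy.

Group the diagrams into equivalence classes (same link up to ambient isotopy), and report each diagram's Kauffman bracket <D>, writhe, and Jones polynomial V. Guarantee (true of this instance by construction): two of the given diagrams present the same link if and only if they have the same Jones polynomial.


classes: {D1} | {D2} | {D3}
V(D1) = -t^-4 + t^-3 + t^-1  [12 crossings, <D> = A^-8 + 1 - A^4, w = -4]
V(D2) = -t^-3 + 2t^-2 - 2t^-1 + 3 - 2t + 2t^2 - t^3  [12 crossings, <D> = -A^-18 + 2A^-14 - 2A^-10 + 3A^-6 - 2A^-2 + 2A^2 - A^6, w = -2]
V(D3) = 1  (w 0, c 14, <D> = 1)
insight: comparing 3 Jones polynomials yields 3 groups


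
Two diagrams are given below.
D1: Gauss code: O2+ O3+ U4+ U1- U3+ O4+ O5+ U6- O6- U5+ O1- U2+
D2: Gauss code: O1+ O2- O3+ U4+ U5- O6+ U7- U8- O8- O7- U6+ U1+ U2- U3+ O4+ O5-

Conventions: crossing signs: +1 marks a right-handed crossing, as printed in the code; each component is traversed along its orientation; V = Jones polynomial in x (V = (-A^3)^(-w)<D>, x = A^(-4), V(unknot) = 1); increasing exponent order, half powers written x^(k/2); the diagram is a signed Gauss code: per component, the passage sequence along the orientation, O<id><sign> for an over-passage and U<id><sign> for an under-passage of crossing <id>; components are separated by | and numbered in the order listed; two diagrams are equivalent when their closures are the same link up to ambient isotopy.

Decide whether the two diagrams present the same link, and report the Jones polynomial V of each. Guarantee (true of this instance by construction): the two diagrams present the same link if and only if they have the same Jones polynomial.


equivalent: yes
D1 (bracket A^6; 6 crossings at w = +2): V = 1
V(D2) = 1  (w 0, c 8, <D> = 1)
key observation: Reidemeister moves carry D1 (6 crossings) to D2 (8)


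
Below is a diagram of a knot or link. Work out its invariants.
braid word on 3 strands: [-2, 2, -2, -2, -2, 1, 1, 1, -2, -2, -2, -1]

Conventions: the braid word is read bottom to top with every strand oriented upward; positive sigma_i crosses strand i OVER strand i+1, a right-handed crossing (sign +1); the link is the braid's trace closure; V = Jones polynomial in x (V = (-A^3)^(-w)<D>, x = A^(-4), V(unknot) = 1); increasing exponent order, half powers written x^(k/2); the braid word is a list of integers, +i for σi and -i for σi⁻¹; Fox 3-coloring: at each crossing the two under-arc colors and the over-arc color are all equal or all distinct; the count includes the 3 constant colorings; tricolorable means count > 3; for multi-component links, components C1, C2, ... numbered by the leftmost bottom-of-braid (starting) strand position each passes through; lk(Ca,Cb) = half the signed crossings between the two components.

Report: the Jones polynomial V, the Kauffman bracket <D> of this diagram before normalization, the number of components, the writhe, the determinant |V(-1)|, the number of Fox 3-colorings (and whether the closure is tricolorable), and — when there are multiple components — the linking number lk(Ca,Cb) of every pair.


V(x) = x^-7 - 2x^-6 + 2x^-5 - 3x^-4 + 3x^-3 - 2x^-2 + 2x^-1
bracket: 2A^-8 - 2A^-4 + 3 - 3A^4 + 2A^8 - 2A^12 + A^16, w = -4
1 component, writhe -4, over 12 crossings
det 15, colorings 9 of 3^12 — tricolorable
observation: the span of V is 6, forcing >= 6 crossings in any diagram


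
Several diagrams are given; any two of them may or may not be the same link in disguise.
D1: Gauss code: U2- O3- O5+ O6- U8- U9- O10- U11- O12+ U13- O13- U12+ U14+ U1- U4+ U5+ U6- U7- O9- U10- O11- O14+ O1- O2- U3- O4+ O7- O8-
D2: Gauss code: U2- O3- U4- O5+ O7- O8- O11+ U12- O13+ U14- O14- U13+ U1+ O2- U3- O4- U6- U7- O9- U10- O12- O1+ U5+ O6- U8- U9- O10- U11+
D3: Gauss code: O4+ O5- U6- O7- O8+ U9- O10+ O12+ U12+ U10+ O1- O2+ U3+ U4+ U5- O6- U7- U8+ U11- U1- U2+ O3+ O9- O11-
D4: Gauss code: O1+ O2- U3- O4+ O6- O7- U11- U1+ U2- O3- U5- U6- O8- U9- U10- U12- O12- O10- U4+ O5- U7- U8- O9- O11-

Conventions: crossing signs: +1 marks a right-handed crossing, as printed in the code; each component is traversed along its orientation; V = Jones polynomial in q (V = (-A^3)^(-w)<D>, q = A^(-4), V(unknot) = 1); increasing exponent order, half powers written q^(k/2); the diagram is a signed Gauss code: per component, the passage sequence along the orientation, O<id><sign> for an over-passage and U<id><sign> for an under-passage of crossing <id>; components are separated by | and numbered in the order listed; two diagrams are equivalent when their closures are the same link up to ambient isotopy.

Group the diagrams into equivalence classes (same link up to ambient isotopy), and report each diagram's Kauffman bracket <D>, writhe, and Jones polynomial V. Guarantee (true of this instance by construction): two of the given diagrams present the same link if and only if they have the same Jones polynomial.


classes: {D1, D2, D4} | {D3}
V(D1) = q^-8 - 2q^-7 + q^-6 - 2q^-5 + 2q^-4 + q^-2  [14 crossings, <D> = A^-10 + 2A^-2 - 2A^2 + A^6 - 2A^10 + A^14, w = -6]
D2 (bracket A^-10 + 2A^-2 - 2A^2 + A^6 - 2A^10 + A^14; 14 crossings at w = -6): V = q^-8 - 2q^-7 + q^-6 - 2q^-5 + 2q^-4 + q^-2
D3 (bracket 1; 12 crossings at w = 0): V = 1
D4 (bracket A^-16 + 2A^-8 - 2A^-4 + 1 - 2A^4 + A^8; 12 crossings at w = -8): V = q^-8 - 2q^-7 + q^-6 - 2q^-5 + 2q^-4 + q^-2
insight: 2 classes among 4 diagrams; unequal V(q) rules out equality


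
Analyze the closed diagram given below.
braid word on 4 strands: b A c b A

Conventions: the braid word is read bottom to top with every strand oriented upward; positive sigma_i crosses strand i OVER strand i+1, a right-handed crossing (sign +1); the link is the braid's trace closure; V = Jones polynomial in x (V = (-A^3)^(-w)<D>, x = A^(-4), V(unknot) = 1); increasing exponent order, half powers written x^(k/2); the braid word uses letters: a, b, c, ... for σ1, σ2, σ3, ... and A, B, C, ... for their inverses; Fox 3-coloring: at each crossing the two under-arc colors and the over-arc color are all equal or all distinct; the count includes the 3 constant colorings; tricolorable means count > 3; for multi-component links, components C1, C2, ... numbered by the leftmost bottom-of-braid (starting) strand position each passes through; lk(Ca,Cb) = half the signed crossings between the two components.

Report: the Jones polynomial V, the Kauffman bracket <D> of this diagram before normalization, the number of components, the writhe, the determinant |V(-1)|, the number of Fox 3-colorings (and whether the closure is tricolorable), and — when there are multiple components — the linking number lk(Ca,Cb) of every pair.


Jones polynomial: V(x) = x^-2 - x^-1 + 1 - x + x^2
<D> = -A^-5 + A^-1 - A^3 + A^7 - A^11; writhe +1
components 1, writhe +1 (5 crossings)
3-colorings: 3 of 3^5, det 5 — not tricolorable
note: V spans 4 powers of x: at least 4 crossings in any diagram


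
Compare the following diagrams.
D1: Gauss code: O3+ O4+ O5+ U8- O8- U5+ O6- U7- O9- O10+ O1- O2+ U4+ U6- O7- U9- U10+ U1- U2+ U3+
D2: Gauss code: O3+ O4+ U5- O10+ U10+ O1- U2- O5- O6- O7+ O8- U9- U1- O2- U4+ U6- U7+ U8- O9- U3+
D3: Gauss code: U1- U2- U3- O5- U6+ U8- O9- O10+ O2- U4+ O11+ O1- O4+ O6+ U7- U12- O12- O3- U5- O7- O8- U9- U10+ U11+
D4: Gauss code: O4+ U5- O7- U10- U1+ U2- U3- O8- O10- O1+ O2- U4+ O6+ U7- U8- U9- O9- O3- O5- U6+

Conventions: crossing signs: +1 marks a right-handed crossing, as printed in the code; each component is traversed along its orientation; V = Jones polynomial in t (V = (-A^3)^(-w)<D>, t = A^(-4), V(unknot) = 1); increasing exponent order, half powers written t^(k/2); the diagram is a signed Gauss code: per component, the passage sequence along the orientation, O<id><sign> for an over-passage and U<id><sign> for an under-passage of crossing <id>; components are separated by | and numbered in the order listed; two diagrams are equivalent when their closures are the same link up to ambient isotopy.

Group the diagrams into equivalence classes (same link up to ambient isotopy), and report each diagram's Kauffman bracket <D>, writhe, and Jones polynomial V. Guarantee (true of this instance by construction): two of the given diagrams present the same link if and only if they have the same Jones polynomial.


grouping into links: {D1} | {D2, D3} | {D4}
V(D1) = 1  (w 0, c 10, <D> = 1)
V(D2) = -t^-6 + t^-5 - t^-4 + 2t^-3 - t^-2 + t^-1  [10 crossings, <D> = A^-2 - A^2 + 2A^6 - A^10 + A^14 - A^18, w = -2]
V(D3) = -t^-6 + t^-5 - t^-4 + 2t^-3 - t^-2 + t^-1  (w -4, c 12, <D> = A^-8 - A^-4 + 2 - A^4 + A^8 - A^12)
D4 (bracket A^-16 - A^-12 + 2A^-8 - 2A^-4 + 2 - 2A^4 + A^8; 10 crossings at w = -4): V = t^-5 - 2t^-4 + 2t^-3 - 2t^-2 + 2t^-1 - 1 + t
key observation: 3 values of V(t) split the 4 diagrams


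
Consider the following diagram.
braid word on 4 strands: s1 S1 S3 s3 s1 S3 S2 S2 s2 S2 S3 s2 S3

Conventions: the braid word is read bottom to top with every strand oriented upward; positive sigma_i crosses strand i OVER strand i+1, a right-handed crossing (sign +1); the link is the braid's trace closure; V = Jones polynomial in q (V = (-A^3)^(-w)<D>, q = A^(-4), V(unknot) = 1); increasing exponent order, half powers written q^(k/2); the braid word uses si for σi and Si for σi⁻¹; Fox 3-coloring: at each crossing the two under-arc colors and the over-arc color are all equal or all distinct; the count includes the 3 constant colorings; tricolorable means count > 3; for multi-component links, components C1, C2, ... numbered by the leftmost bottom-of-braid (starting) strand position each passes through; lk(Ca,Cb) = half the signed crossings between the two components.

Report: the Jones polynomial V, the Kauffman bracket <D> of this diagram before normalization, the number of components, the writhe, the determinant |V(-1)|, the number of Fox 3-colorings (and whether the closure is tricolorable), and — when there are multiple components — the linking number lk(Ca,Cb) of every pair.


Jones polynomial: V(q) = -q^-6 + q^-5 - q^-4 + 2q^-3 - q^-2 + q^-1
<D> = -A^-5 + A^-1 - 2A^3 + A^7 - A^11 + A^15; writhe -3
components 1, writhe -3 (13 crossings)
3-colorings: 3 of 3^13, det 7 — not tricolorable
note: w = -3 (over 13 crossings) is diagram-only; (-A^3)^(3) removes it from V


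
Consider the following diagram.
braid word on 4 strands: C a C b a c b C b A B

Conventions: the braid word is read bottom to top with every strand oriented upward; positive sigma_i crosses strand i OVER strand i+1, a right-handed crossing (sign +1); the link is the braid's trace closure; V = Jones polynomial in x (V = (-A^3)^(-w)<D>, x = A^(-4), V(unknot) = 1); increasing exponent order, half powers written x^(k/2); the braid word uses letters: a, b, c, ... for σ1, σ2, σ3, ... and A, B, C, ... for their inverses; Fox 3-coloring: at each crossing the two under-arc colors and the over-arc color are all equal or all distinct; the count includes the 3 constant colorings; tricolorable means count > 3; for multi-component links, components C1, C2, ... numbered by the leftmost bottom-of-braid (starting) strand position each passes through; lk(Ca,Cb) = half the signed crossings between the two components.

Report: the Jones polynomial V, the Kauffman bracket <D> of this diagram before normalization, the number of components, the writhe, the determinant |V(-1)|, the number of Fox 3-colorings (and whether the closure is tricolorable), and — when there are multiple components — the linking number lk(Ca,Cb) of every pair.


Jones polynomial: V(x) = x^-2 + 2 + x^2
<D> = -A^-5 - 2A^3 - A^11; writhe +1
components 3, writhe +1 (11 crossings)
linking number lk(C1,C2) = +1
lk(C1,C3): 0
lk(C2,C3) = -1
3-colorings: 3 of 3^11, det 4 — not tricolorable
note: w = +1 (over 11 crossings) is diagram-only; (-A^3)^(-1) removes it from V


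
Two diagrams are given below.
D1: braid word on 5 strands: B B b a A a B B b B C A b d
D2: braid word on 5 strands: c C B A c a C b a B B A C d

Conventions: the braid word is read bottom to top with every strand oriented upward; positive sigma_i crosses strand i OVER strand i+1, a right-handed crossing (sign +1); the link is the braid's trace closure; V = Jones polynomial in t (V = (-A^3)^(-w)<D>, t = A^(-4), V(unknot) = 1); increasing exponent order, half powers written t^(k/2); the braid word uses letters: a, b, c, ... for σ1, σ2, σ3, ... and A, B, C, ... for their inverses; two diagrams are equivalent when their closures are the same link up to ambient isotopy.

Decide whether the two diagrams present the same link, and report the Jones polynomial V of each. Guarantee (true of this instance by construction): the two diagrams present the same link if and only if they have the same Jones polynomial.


same link: yes
V(D1) = t^-3 + t^-2 + t^-1 + 1  [14 crossings, <D> = A^-6 + A^-2 + A^2 + A^6, w = -2]
V(D2) = t^-3 + t^-2 + t^-1 + 1  [14 crossings, <D> = A^-6 + A^-2 + A^2 + A^6, w = -2]
insight: all 2 diagrams share one V(t), hence one class


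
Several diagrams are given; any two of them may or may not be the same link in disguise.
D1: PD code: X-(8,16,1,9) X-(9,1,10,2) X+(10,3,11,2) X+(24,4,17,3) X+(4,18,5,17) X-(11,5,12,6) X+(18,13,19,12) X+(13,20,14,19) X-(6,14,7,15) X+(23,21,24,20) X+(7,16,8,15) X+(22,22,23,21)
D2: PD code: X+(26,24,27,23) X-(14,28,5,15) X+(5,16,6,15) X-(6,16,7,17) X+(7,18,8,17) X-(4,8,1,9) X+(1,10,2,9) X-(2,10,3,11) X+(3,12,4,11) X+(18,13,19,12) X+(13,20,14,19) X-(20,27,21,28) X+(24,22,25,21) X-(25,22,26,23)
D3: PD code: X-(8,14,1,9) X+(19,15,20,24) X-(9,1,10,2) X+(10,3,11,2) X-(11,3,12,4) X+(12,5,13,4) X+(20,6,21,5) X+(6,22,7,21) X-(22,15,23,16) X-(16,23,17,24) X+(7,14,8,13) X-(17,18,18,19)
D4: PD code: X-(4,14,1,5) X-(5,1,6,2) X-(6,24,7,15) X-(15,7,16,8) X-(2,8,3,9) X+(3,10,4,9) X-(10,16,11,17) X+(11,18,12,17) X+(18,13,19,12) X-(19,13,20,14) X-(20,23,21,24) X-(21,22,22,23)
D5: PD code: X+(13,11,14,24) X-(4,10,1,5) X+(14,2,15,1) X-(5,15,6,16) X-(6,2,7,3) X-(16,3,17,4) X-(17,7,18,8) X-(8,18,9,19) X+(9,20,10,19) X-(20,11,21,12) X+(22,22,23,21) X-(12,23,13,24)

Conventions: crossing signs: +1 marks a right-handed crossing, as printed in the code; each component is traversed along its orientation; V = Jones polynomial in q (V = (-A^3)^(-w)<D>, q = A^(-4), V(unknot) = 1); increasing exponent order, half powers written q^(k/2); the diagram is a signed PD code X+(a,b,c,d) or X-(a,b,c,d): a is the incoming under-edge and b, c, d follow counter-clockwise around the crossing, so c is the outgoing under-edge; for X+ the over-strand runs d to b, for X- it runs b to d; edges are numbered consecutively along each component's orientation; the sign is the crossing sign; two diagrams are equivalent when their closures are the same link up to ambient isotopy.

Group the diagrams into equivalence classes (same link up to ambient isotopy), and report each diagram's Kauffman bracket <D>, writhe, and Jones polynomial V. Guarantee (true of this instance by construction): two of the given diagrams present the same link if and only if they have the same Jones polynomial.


equivalence classes: {D1} | {D2, D3} | {D4, D5}
D1 (bracket A^-8 - 2A^-4 + 3 - A^4 + 3A^8 - A^12 + A^16; 12 crossings at w = +4): V = q^-1 - 1 + 3q - q^2 + 3q^3 - 2q^4 + q^5
V(D2) = 1 + q + q^2 + q^3  (w +2, c 14, <D> = A^-6 + A^-2 + A^2 + A^6)
V(D3) = 1 + q + q^2 + q^3  [12 crossings, <D> = A^-12 + A^-8 + A^-4 + 1, w = 0]
V(D4) = q^-5 + 2q^-3 + q^-1  [12 crossings, <D> = A^-14 + 2A^-6 + A^2, w = -6]
V(D5) = q^-5 + 2q^-3 + q^-1  [12 crossings, <D> = A^-8 + 2 + A^8, w = -4]
observation: 3 values of V(q) split the 5 diagrams


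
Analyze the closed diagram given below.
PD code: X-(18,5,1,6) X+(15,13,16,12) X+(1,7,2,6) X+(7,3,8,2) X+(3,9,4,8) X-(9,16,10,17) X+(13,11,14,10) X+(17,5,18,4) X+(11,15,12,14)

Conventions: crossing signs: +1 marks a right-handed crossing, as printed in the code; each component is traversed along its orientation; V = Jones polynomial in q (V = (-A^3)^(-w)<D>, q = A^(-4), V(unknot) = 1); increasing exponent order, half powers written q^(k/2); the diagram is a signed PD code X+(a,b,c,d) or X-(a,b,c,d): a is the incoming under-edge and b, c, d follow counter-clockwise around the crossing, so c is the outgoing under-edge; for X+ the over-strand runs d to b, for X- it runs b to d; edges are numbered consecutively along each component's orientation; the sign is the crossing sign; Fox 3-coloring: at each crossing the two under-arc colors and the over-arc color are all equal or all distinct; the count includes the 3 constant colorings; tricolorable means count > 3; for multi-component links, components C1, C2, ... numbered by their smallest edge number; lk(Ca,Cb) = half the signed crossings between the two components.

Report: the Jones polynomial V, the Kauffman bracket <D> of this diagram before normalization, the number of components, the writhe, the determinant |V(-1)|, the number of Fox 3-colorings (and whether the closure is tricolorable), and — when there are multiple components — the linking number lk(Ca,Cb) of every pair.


V(q) = q^2 + 2q^4 - 2q^5 + q^6 - 2q^7 + q^8
bracket: -A^-17 + 2A^-13 - A^-9 + 2A^-5 - 2A^-1 - A^7, w = +5
1 component, writhe +5, over 9 crossings
det 9, colorings 27 of 3^9 — tricolorable
observation: det 9 = |V(-1)|; divisible by 3, so tricolorable


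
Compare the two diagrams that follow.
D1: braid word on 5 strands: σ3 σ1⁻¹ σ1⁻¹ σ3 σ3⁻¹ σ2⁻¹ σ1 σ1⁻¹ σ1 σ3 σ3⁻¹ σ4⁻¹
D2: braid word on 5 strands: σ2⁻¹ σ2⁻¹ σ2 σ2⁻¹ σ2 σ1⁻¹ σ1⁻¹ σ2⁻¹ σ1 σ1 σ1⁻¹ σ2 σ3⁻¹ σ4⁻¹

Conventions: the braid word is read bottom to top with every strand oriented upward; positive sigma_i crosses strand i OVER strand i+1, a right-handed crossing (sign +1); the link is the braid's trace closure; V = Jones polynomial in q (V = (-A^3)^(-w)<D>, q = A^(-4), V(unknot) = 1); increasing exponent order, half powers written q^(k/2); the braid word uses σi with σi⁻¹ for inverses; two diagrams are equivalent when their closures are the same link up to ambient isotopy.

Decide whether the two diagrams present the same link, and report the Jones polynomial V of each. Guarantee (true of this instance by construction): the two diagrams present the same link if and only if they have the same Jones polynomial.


same link: yes
V(D1) = 1  [12 crossings, <D> = A^-6, w = -2]
V(D2) = 1  (w -4, c 14, <D> = A^-12)
note: all 2 diagrams share one V(q), hence one class


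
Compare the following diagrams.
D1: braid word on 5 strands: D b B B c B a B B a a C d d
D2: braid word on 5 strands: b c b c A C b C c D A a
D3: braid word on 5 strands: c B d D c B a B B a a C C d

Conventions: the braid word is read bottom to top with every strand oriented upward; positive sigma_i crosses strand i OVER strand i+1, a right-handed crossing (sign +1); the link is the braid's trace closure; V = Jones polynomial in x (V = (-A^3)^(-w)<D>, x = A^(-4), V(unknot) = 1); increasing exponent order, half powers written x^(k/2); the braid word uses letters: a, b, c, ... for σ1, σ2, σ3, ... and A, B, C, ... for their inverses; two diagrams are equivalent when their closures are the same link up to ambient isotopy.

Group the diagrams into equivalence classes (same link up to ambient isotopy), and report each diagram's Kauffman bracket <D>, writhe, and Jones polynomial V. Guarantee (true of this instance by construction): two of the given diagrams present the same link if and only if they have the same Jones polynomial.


grouping into links: {D1, D3} | {D2}
V(D1) = -x^-3 + 2x^-2 - 2x^-1 + 3 - 2x + 2x^2 - x^3  (w 0, c 14, <D> = -A^-12 + 2A^-8 - 2A^-4 + 3 - 2A^4 + 2A^8 - A^12)
D2 (bracket -A^-10 + A^-6 + A^2; 12 crossings at w = +2): V = x + x^3 - x^4
D3 (bracket -A^-12 + 2A^-8 - 2A^-4 + 3 - 2A^4 + 2A^8 - A^12; 14 crossings at w = 0): V = -x^-3 + 2x^-2 - 2x^-1 + 3 - 2x + 2x^2 - x^3
why: 2 classes among 3 diagrams; unequal V(x) rules out equality


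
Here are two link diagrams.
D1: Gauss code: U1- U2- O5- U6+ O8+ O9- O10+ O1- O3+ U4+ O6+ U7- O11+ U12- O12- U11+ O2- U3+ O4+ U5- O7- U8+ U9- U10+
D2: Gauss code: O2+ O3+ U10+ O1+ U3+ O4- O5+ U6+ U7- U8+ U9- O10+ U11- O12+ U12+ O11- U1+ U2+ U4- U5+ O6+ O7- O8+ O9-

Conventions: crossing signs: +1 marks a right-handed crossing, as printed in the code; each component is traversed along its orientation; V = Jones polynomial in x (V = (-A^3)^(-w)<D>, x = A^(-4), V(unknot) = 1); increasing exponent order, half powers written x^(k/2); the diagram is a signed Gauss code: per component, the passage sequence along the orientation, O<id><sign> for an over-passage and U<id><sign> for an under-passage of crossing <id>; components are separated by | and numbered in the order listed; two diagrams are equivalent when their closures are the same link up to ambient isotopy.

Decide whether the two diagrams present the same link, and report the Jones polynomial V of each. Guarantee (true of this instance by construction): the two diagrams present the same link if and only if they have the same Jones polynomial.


equivalent: no
V(D1) = -x^-3 + 2x^-2 - 2x^-1 + 3 - 2x + 2x^2 - x^3  (w 0, c 12, <D> = -A^-12 + 2A^-8 - 2A^-4 + 3 - 2A^4 + 2A^8 - A^12)
V(D2) = x + x^3 - x^4  [12 crossings, <D> = -A^-4 + 1 + A^8, w = +4]
key observation: comparing 2 Jones polynomials yields 2 groups


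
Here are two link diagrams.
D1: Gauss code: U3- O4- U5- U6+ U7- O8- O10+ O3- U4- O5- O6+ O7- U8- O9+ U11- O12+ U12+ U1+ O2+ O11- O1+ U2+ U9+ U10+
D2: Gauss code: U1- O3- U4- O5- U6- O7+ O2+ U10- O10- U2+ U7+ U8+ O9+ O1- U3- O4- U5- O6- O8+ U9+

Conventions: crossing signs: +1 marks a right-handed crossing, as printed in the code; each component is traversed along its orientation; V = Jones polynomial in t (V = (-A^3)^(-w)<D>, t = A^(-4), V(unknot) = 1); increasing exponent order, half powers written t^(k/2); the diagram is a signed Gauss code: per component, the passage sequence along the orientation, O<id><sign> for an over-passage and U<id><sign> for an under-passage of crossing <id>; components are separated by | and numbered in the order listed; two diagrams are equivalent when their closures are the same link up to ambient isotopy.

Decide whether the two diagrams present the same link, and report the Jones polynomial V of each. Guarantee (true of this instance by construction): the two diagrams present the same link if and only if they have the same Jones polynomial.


equivalent: yes
V(D1) = -t^-4 + t^-3 + t^-1  (w 0, c 12, <D> = A^4 + A^12 - A^16)
V(D2) = -t^-4 + t^-3 + t^-1  (w -2, c 10, <D> = A^-2 + A^6 - A^10)
why: one V(t) for all 2 diagrams — one class (guaranteed)


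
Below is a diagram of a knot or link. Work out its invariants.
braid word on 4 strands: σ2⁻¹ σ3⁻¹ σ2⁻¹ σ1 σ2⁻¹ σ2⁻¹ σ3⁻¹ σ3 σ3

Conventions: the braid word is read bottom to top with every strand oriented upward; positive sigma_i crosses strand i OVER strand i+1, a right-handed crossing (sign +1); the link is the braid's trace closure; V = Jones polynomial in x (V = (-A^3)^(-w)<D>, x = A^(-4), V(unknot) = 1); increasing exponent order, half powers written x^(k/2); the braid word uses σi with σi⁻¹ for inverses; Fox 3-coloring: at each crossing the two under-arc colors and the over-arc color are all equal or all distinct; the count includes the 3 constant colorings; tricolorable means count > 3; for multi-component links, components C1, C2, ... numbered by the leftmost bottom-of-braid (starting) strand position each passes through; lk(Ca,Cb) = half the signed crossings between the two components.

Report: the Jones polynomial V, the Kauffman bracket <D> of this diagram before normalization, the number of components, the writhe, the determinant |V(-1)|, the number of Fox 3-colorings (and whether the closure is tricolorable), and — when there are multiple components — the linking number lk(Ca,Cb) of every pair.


V = -x^-4 + x^-3 + x^-1
<D> = -A^-5 - A^3 + A^7 (w = -3)
1 component over 9 crossings, w = -3
9 Fox colorings among 3^9, |V(-1)| = 3: tricolorable
why: w = -3 (over 9 crossings) is diagram-only; (-A^3)^(3) removes it from V


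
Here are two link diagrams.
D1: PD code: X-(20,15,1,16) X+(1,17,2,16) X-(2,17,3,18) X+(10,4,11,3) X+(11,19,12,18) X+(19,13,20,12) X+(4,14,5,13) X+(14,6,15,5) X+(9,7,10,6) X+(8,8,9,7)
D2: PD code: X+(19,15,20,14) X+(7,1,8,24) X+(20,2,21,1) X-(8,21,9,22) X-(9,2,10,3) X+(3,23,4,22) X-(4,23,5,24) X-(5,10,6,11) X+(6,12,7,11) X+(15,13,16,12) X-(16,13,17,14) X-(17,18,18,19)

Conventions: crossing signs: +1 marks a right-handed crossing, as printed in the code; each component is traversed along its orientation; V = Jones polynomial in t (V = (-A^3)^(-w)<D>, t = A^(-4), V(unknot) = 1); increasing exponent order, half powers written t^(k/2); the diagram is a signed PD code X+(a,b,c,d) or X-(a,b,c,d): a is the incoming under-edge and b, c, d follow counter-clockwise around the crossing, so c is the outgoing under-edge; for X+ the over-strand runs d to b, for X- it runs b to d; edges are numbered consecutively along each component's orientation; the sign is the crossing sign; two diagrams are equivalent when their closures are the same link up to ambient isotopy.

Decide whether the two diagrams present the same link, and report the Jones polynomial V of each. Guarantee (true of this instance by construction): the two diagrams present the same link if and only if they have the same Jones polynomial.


equivalent: no
D1 (bracket -A^-6 + A^-2 - A^2 + 2A^6 - A^10 + A^14; 10 crossings at w = +6): V = t - t^2 + 2t^3 - t^4 + t^5 - t^6
D2 (bracket 1; 12 crossings at w = 0): V = 1
key observation: comparing 2 Jones polynomials yields 2 groups


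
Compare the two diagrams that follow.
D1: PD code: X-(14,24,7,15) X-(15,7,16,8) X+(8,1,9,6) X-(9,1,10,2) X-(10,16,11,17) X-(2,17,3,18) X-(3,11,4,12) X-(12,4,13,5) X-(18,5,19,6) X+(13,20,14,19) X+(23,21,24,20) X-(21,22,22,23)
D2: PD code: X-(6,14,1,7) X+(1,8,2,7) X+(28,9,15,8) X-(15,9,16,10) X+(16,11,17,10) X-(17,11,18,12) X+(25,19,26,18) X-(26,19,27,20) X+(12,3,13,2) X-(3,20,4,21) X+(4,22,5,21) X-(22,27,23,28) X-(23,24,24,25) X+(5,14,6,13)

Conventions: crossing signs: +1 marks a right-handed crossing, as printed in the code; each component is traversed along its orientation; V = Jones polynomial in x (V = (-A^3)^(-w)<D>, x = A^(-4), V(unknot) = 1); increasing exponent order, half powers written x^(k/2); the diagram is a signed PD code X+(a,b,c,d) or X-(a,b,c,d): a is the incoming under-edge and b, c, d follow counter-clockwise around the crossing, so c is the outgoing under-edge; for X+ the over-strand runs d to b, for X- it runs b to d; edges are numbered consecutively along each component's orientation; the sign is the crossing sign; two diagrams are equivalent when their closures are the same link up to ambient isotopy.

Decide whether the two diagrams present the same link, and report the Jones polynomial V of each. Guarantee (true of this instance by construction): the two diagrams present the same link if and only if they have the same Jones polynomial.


equivalent: no
V(D1) = 2x^-6 + x^-4 + x^-2  (w -6, c 12, <D> = A^-10 + A^-2 + 2A^6)
V(D2) = 1 + x + x^2 + x^3  (w 0, c 14, <D> = A^-12 + A^-8 + A^-4 + 1)
why: 2 values of V(x) split the 2 diagrams


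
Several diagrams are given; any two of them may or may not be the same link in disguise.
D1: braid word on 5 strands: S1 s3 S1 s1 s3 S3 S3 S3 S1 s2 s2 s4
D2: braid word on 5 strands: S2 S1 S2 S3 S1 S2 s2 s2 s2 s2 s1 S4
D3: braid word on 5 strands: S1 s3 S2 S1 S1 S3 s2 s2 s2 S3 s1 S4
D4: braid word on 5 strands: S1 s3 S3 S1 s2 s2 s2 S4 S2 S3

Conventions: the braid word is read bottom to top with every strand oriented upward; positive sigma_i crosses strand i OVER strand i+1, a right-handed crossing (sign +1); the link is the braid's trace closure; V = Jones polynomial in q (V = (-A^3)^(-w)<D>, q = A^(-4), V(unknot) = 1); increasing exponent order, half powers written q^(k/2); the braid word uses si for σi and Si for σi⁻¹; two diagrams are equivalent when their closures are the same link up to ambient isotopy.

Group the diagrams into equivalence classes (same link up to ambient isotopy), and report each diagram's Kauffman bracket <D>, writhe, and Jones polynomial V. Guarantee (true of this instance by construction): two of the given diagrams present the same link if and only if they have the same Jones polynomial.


classes: {D1, D2, D3, D4}
V(D1) = q^-2 + 2 + q^2  [12 crossings, <D> = A^-8 + 2 + A^8, w = 0]
V(D2) = q^-2 + 2 + q^2  [12 crossings, <D> = A^-14 + 2A^-6 + A^2, w = -2]
V(D3) = q^-2 + 2 + q^2  [12 crossings, <D> = A^-14 + 2A^-6 + A^2, w = -2]
V(D4) = q^-2 + 2 + q^2  (w -2, c 10, <D> = A^-14 + 2A^-6 + A^2)
note: one V(q) for all 4 diagrams — one class (guaranteed)


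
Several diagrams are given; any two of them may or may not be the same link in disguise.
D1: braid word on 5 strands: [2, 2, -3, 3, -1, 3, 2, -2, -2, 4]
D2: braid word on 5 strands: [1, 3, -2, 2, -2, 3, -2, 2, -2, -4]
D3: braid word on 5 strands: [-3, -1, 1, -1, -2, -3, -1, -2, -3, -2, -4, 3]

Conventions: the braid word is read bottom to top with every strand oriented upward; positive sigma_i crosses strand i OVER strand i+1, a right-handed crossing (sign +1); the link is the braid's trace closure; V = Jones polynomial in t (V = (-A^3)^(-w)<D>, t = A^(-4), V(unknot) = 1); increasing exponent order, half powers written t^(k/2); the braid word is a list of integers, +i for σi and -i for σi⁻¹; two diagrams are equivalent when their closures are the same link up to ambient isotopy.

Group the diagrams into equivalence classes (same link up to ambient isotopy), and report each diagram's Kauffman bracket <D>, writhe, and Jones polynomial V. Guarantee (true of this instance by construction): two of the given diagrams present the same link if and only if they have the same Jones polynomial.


equivalence classes: {D1} | {D2} | {D3}
D1 (bracket A^6; 10 crossings at w = +2): V = 1
D2 (bracket A^-8 - A^-4 + 1 - A^4 + A^8; 10 crossings at w = 0): V = t^-2 - t^-1 + 1 - t + t^2
V(D3) = -t^-7 + t^-6 - t^-5 + t^-4 + t^-2  [12 crossings, <D> = A^-16 + A^-8 - A^-4 + 1 - A^4, w = -8]
key observation: V(t) takes 3 values over 3 diagrams, fixing the grouping


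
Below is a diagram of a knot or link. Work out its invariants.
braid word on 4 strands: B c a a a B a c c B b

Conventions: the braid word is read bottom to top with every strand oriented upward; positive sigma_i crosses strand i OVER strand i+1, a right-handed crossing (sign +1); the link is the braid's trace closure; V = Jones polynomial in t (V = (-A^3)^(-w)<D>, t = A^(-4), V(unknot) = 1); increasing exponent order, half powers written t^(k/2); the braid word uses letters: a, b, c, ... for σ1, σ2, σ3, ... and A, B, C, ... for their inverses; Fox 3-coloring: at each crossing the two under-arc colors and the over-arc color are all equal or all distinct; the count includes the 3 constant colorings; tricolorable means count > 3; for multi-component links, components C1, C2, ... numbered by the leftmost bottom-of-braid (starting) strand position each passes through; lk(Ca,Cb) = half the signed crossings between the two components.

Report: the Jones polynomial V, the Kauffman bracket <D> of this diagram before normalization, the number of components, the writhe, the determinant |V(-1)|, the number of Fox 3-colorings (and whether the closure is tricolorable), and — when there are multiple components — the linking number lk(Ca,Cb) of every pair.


Jones polynomial: V(t) = 1 - 2t + 4t^2 - 5t^3 + 7t^4 - 7t^5 + 6t^6 - 5t^7 + 3t^8 - t^9
<D> = A^-21 - 3A^-17 + 5A^-13 - 6A^-9 + 7A^-5 - 7A^-1 + 5A^3 - 4A^7 + 2A^11 - A^15; writhe +5
components 1, writhe +5 (11 crossings)
3-colorings: 3 of 3^11, det 41 — not tricolorable
note: w = +5 (over 11 crossings) is diagram-only; (-A^3)^(-5) removes it from V


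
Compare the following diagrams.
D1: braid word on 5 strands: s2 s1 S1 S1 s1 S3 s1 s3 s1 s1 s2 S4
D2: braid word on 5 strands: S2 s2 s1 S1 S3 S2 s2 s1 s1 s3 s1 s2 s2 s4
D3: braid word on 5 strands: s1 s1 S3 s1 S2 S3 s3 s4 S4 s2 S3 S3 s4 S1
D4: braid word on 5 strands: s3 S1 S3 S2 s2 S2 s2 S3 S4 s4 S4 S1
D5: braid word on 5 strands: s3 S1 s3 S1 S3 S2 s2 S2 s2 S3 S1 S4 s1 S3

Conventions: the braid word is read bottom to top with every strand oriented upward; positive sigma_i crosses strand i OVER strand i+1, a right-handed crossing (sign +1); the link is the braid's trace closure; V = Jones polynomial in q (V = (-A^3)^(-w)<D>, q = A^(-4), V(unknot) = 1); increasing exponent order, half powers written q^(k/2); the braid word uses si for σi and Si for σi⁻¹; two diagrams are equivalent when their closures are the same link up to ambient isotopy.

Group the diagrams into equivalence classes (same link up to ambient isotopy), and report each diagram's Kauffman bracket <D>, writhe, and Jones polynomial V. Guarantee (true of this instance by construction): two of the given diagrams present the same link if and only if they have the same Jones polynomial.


equivalence classes: {D1, D2} | {D3} | {D4, D5}
D1 (bracket -A^-16 + A^-4 + 2 + A^4 + A^8; 12 crossings at w = +4): V = q + q^2 + 2q^3 + q^4 - q^7
V(D2) = q + q^2 + 2q^3 + q^4 - q^7  (w +6, c 14, <D> = -A^-10 + A^2 + 2A^6 + A^10 + A^14)
V(D3) = -q^-4 + q^-1 + 2 + q + q^2  (w 0, c 14, <D> = A^-8 + A^-4 + 2 + A^4 - A^16)
V(D4) = q^-3 + q^-2 + q^-1 + 1  (w -4, c 12, <D> = A^-12 + A^-8 + A^-4 + 1)
V(D5) = q^-3 + q^-2 + q^-1 + 1  (w -4, c 14, <D> = A^-12 + A^-8 + A^-4 + 1)
key observation: 3 classes among 5 diagrams; unequal V(q) rules out equality


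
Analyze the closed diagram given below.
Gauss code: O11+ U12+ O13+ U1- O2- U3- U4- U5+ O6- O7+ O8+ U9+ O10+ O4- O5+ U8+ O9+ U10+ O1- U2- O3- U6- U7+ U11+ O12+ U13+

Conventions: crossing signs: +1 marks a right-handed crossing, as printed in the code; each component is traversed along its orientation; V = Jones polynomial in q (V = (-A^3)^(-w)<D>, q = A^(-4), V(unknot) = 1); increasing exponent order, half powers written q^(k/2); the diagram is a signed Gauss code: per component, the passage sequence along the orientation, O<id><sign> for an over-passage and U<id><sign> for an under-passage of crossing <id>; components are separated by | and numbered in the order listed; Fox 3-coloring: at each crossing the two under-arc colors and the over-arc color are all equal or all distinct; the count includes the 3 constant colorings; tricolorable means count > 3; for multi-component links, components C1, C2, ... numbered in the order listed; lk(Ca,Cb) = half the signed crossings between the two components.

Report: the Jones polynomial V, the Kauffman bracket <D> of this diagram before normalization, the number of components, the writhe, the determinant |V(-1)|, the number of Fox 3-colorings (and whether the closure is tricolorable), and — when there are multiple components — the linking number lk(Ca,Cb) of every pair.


V(q) = -q^-2 + q^-1 - 2 + 5q - 3q^2 + 5q^3 - 5q^4 + 2q^5 - 2q^6 + q^7
bracket: -A^-19 + 2A^-15 - 2A^-11 + 5A^-7 - 5A^-3 + 3A - 5A^5 + 2A^9 - A^13 + A^17, w = +3
1 component, writhe +3, over 13 crossings
det 27, colorings 81 of 3^13 — tricolorable
observation: w = +3 shifts under R1 moves; the (-A^3)^(-3) factor cancels that in V
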